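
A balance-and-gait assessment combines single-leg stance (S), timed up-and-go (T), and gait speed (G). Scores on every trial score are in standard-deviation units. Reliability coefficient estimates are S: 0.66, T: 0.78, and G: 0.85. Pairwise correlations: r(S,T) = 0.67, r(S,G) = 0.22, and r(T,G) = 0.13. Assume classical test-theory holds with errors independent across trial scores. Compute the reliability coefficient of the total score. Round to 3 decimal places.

Var(S+T+G) = 3 + 2·[0.67 + 0.22 + 0.13] = 3 + 2.04 = 5.04.
With uncorrelated errors the cross-covariances are all true-score covariance, so they carry over unchanged; only the diagonal terms shrink to ρᵢσᵢ².
True-score variance = [0.66 + 0.78 + 0.85] + 2.04 = 2.29 + 2.04 = 4.33.
Reliability = 4.33 / 5.04 = 0.859.

0.859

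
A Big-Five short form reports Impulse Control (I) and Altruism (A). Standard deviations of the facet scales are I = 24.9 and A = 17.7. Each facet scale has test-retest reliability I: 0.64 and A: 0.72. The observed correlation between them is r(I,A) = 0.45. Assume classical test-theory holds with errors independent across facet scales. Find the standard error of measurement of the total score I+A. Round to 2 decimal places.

17.63

Var(total) = 933.3 + 396.657 = 1329.96.
True-score variance = 622.375 + 396.657 = 1019.03, so reliability = 0.7662.
Error variance = 1329.96 − 1019.03 = 310.925; SEM = √310.925 = 17.63.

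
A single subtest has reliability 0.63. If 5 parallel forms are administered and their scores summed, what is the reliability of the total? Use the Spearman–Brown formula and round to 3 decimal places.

ρ_k = kρ / (1 + (k−1)ρ) = 5·0.63 / (1 + 4·0.63) = 3.150 / 3.520 = 0.895.

0.895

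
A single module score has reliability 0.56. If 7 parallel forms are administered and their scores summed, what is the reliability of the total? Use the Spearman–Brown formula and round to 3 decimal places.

0.899

ρ_k = kρ / (1 + (k−1)ρ) = 7·0.56 / (1 + 6·0.56) = 3.920 / 4.360 = 0.899.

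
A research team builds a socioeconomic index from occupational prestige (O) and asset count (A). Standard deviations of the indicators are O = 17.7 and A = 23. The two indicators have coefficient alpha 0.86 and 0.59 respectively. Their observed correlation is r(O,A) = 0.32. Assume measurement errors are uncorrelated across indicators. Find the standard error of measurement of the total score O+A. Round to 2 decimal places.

16.15

Var(total) = 842.29 + 260.544 = 1102.83.
True-score variance = 581.539 + 260.544 = 842.083, so reliability = 0.7636.
Error variance = 1102.83 − 842.083 = 260.751; SEM = √260.751 = 16.15.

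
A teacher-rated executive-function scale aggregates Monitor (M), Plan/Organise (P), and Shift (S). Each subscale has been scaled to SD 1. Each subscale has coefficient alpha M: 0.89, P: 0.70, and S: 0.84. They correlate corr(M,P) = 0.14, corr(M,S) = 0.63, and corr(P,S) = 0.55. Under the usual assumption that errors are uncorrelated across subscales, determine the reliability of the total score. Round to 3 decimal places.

Var(M+P+S) = 3 + 2·[0.14 + 0.63 + 0.55] = 3 + 2.64 = 5.64.
Because errors are independent across components, Cov(Tᵢ,Tⱼ) = Cov(Xᵢ,Xⱼ); the off-diagonal part of the true-score variance is the same as above.
True-score variance = [0.89 + 0.70 + 0.84] + 2.64 = 2.43 + 2.64 = 5.07.
Reliability = 5.07 / 5.64 = 0.899.

0.899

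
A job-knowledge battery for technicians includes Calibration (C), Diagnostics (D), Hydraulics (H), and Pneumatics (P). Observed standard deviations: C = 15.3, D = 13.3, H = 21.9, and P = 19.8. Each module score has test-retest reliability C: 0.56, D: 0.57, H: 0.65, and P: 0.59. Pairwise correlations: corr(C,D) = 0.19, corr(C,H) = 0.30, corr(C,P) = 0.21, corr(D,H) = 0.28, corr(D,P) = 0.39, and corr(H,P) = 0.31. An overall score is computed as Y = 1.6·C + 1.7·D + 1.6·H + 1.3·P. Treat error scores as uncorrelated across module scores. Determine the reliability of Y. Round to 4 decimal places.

0.7825

Var(Y) = 1.6²·15.3² + 1.7²·13.3² + 1.6²·21.9² + 1.3²·19.8² + 2·[2.72·15.3·13.3·0.19 + 2.56·15.3·21.9·0.30 + 2.08·15.3·19.8·0.21 + 2.72·13.3·21.9·0.28 + 2.21·13.3·19.8·0.39 + 2.08·21.9·19.8·0.31] = 3000.83 + 2446.45 = 5447.28.
Under uncorrelated errors the observed covariances equal the true-score covariances, so only the own-variance terms attenuate.
True-score variance = [1.6²·15.3²·0.56 + 1.7²·13.3²·0.57 + 1.6²·21.9²·0.65 + 1.3²·19.8²·0.59] + 2446.45 = 1815.96 + 2446.45 = 4262.4.
Reliability = 4262.4 / 5447.28 = 0.7825.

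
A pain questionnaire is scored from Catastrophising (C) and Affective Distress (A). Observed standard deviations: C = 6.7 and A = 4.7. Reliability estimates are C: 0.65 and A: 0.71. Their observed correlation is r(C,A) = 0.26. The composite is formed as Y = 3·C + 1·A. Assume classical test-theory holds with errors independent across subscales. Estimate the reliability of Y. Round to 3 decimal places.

0.689

Var(Y) = 3²·6.7² + 4.7² + 2·[3·6.7·4.7·0.26] = 426.1 + 49.1244 = 475.224.
Because errors are independent across components, Cov(Tᵢ,Tⱼ) = Cov(Xᵢ,Xⱼ); the off-diagonal part of the true-score variance is the same as above.
True-score variance = [3²·6.7²·0.65 + 4.7²·0.71] + 49.1244 = 278.29 + 49.1244 = 327.415.
Reliability = 327.415 / 475.224 = 0.689.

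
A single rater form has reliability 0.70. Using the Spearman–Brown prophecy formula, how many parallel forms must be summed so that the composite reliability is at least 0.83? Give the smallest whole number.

3

k ≥ ρ*(1−ρ₁)/(ρ₁(1−ρ*)) = 0.83·0.30 / (0.70·0.17) = 2.092.
Smallest integer k = 3.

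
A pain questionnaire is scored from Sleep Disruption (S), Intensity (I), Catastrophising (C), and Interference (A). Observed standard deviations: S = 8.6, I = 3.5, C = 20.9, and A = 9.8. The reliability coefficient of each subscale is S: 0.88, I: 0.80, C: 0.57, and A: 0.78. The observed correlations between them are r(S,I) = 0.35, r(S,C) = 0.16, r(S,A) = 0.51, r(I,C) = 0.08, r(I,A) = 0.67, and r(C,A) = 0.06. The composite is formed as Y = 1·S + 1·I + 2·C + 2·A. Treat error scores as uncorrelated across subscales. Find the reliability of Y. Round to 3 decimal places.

Var(Y) = 8.6² + 3.5² + 2²·20.9² + 2²·9.8² + 2·[8.6·3.5·0.35 + 2·8.6·20.9·0.16 + 2·8.6·9.8·0.51 + 2·3.5·20.9·0.08 + 2·3.5·9.8·0.67 + 4·20.9·9.8·0.06] = 2217.61 + 521.68 = 2739.29.
Because errors are independent across components, Cov(Tᵢ,Tⱼ) = Cov(Xᵢ,Xⱼ); the off-diagonal part of the true-score variance is the same as above.
True-score variance = [8.6²·0.88 + 3.5²·0.80 + 2²·20.9²·0.57 + 2²·9.8²·0.78] + 521.68 = 1370.46 + 521.68 = 1892.14.
Reliability = 1892.14 / 2739.29 = 0.691.

0.691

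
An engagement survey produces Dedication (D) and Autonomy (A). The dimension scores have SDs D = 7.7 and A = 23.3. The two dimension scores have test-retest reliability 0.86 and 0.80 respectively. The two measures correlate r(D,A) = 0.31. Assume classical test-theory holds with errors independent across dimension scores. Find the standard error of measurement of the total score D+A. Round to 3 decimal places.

10.811

Var(total) = 602.18 + 111.234 = 713.414.
True-score variance = 485.301 + 111.234 = 596.536, so reliability = 0.8362.
Error variance = 713.414 − 596.536 = 116.879; SEM = √116.879 = 10.811.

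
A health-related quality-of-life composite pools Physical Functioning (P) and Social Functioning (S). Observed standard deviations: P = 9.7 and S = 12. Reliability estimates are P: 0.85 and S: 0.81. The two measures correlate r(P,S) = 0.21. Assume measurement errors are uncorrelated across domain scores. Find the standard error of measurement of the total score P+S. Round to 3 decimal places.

Var(total) = 238.09 + 48.888 = 286.978.
True-score variance = 196.617 + 48.888 = 245.505, so reliability = 0.8555.
Error variance = 286.978 − 245.505 = 41.4735; SEM = √41.4735 = 6.440.

6.440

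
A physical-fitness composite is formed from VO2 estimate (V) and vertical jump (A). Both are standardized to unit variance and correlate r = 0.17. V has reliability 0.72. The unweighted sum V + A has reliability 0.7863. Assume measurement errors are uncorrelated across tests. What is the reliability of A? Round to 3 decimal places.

Var(V+A) = 2 + 2·0.17 = 2.340.
True-score variance = ρ_V + ρ_A + 2·0.17, so 0.7863 = (0.72 + ρ_A + 0.34) / 2.340.
ρ_A = 0.7863·2.340 − 0.72 − 0.34 = 0.780.

0.780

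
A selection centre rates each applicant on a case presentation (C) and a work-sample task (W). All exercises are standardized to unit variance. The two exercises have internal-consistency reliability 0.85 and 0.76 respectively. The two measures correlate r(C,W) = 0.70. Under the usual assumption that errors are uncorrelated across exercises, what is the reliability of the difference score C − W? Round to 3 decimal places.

0.350

Var(C−W) = 1 + 1 − 2·0.70 = 2 − 1.4 = 0.6.
With uncorrelated errors the cross-covariances are all true-score covariance, so they carry over unchanged; only the diagonal terms shrink to ρᵢσᵢ².
True-score variance = [0.85 + 0.76] − 1.4 = 1.61 − 1.4 = 0.21.
Reliability = 0.21 / 0.6 = 0.350.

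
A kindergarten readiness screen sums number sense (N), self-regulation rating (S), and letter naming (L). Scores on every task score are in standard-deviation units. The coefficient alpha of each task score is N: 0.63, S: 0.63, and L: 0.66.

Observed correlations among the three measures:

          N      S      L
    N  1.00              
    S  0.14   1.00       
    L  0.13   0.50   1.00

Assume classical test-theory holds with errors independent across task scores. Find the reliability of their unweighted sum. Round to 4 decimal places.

0.7621

Var(N+S+L) = 3 + 2·[0.14 + 0.13 + 0.50] = 3 + 1.54 = 4.54.
Under uncorrelated errors the observed covariances equal the true-score covariances, so only the own-variance terms attenuate.
True-score variance = [0.63 + 0.63 + 0.66] + 1.54 = 1.92 + 1.54 = 3.46.
Reliability = 3.46 / 4.54 = 0.7621.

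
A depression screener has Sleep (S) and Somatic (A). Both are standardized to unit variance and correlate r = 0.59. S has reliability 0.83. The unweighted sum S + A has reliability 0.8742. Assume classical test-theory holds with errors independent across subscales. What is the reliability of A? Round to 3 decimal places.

Var(S+A) = 2 + 2·0.59 = 3.180.
True-score variance = ρ_S + ρ_A + 2·0.59, so 0.8742 = (0.83 + ρ_A + 1.18) / 3.180.
ρ_A = 0.8742·3.180 − 0.83 − 1.18 = 0.770.

0.770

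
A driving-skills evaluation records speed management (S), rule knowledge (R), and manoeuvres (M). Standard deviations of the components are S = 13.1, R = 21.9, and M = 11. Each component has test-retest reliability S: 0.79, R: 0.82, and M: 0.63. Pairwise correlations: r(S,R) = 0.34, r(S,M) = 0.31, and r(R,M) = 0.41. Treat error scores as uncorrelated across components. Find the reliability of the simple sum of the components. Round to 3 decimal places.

0.867

Var(S+R+M) = 13.1² + 21.9² + 11² + 2·[13.1·21.9·0.34 + 13.1·11·0.31 + 21.9·11·0.41] = 772.22 + 481.965 = 1254.19.
Under uncorrelated errors the observed covariances equal the true-score covariances, so only the own-variance terms attenuate.
True-score variance = [13.1²·0.79 + 21.9²·0.82 + 11²·0.63] + 481.965 = 605.082 + 481.965 = 1087.05.
Reliability = 1087.05 / 1254.19 = 0.867.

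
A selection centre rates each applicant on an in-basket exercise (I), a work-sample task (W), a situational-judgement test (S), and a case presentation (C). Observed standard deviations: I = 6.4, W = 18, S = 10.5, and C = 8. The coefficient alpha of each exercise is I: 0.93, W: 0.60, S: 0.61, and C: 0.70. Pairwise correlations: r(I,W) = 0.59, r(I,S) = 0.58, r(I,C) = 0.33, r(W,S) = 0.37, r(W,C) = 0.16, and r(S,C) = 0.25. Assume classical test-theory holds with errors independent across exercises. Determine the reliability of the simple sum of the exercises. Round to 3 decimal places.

Var(I+W+S+C) = 6.4² + 18² + 10.5² + 8² + 2·[6.4·18·0.59 + 6.4·10.5·0.58 + 6.4·8·0.33 + 18·10.5·0.37 + 18·8·0.16 + 10.5·8·0.25] = 539.21 + 475.62 = 1014.83.
Under uncorrelated errors the observed covariances equal the true-score covariances, so only the own-variance terms attenuate.
True-score variance = [6.4²·0.93 + 18²·0.60 + 10.5²·0.61 + 8²·0.70] + 475.62 = 344.545 + 475.62 = 820.165.
Reliability = 820.165 / 1014.83 = 0.808.

0.808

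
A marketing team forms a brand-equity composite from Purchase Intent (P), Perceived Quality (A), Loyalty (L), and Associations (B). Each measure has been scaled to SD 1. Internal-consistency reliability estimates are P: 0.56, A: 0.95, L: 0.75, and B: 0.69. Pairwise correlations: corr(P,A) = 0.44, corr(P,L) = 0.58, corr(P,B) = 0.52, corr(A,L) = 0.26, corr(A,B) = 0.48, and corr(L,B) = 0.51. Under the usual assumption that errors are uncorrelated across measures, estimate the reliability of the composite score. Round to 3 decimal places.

0.890

Var(P+A+L+B) = 4 + 2·[0.44 + 0.58 + 0.52 + 0.26 + 0.48 + 0.51] = 4 + 5.58 = 9.58.
Under uncorrelated errors the observed covariances equal the true-score covariances, so only the own-variance terms attenuate.
True-score variance = [0.56 + 0.95 + 0.75 + 0.69] + 5.58 = 2.95 + 5.58 = 8.53.
Reliability = 8.53 / 9.58 = 0.890.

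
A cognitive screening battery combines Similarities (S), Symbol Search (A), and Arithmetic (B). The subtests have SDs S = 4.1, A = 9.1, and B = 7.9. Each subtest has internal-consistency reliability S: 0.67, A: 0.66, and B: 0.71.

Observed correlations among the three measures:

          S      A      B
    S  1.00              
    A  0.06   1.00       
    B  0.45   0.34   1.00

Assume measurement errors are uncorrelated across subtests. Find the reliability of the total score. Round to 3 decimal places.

0.788

Var(S+A+B) = 4.1² + 9.1² + 7.9² + 2·[4.1·9.1·0.06 + 4.1·7.9·0.45 + 9.1·7.9·0.34] = 162.03 + 82.5134 = 244.543.
Because errors are independent across components, Cov(Tᵢ,Tⱼ) = Cov(Xᵢ,Xⱼ); the off-diagonal part of the true-score variance is the same as above.
True-score variance = [4.1²·0.67 + 9.1²·0.66 + 7.9²·0.71] + 82.5134 = 110.228 + 82.5134 = 192.742.
Reliability = 192.742 / 244.543 = 0.788.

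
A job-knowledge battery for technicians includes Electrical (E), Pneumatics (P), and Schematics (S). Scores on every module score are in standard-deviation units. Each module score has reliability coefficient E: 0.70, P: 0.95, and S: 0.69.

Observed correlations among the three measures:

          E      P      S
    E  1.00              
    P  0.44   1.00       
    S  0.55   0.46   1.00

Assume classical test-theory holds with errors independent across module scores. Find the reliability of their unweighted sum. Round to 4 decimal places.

0.8881

Var(E+P+S) = 3 + 2·[0.44 + 0.55 + 0.46] = 3 + 2.9 = 5.9.
With uncorrelated errors the cross-covariances are all true-score covariance, so they carry over unchanged; only the diagonal terms shrink to ρᵢσᵢ².
True-score variance = [0.70 + 0.95 + 0.69] + 2.9 = 2.34 + 2.9 = 5.24.
Reliability = 5.24 / 5.9 = 0.8881.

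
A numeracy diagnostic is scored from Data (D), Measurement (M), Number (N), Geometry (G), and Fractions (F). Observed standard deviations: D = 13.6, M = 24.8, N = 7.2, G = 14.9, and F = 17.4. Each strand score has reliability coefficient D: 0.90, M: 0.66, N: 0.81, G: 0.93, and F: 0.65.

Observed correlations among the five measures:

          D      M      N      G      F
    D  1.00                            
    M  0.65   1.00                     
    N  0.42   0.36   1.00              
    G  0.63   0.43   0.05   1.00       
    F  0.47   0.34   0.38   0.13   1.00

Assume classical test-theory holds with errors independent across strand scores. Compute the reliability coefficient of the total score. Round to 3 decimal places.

0.891

Var(D+M+N+G+F) = 13.6² + 24.8² + 7.2² + 14.9² + 17.4² + 2·[13.6·24.8·0.65 + 13.6·7.2·0.42 + 13.6·14.9·0.63 + 13.6·17.4·0.47 + 24.8·7.2·0.36 + 24.8·14.9·0.43 + 24.8·17.4·0.34 + 7.2·14.9·0.05 + 7.2·17.4·0.38 + 14.9·17.4·0.13] = 1376.61 + 1911.62 = 3288.23.
With uncorrelated errors the cross-covariances are all true-score covariance, so they carry over unchanged; only the diagonal terms shrink to ρᵢσᵢ².
True-score variance = [13.6²·0.90 + 24.8²·0.66 + 7.2²·0.81 + 14.9²·0.93 + 17.4²·0.65] + 1911.62 = 1017.64 + 1911.62 = 2929.26.
Reliability = 2929.26 / 3288.23 = 0.891.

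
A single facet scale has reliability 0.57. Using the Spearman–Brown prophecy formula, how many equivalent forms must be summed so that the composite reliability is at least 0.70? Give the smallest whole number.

k ≥ ρ*(1−ρ₁)/(ρ₁(1−ρ*)) = 0.70·0.43 / (0.57·0.30) = 1.760.
Smallest integer k = 2.

2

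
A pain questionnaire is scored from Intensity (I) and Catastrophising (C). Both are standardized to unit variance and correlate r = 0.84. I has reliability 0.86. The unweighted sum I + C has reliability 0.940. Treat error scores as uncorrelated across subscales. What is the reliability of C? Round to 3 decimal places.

Var(I+C) = 2 + 2·0.84 = 3.680.
True-score variance = ρ_I + ρ_C + 2·0.84, so 0.940 = (0.86 + ρ_C + 1.68) / 3.680.
ρ_C = 0.940·3.680 − 0.86 − 1.68 = 0.919.

0.919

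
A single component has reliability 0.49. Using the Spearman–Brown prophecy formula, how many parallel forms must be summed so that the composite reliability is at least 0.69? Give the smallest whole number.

k ≥ ρ*(1−ρ₁)/(ρ₁(1−ρ*)) = 0.69·0.51 / (0.49·0.31) = 2.317.
Smallest integer k = 3.

3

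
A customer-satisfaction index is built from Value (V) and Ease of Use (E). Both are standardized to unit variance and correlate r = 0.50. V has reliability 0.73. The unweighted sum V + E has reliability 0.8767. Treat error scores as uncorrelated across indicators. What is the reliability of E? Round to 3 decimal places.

Var(V+E) = 2 + 2·0.50 = 3.000.
True-score variance = ρ_V + ρ_E + 2·0.50, so 0.8767 = (0.73 + ρ_E + 1.00) / 3.000.
ρ_E = 0.8767·3.000 − 0.73 − 1.00 = 0.900.

0.900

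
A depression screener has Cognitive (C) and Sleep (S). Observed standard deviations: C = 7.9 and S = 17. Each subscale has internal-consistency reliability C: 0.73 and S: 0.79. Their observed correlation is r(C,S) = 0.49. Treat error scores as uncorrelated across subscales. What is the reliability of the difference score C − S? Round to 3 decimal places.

0.647

Var(C−S) = 7.9² + 17² − 2·7.9·17·0.49 = 351.41 − 131.614 = 219.796.
With uncorrelated errors the cross-covariances are all true-score covariance, so they carry over unchanged; only the diagonal terms shrink to ρᵢσᵢ².
True-score variance = [7.9²·0.73 + 17²·0.79] − 131.614 = 273.869 − 131.614 = 142.255.
Reliability = 142.255 / 219.796 = 0.647.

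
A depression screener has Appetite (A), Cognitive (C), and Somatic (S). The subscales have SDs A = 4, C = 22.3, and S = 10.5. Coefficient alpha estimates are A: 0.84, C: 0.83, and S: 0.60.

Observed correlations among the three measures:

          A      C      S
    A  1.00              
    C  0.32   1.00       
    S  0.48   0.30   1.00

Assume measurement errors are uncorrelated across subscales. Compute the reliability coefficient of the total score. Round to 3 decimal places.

Var(A+C+S) = 4² + 22.3² + 10.5² + 2·[4·22.3·0.32 + 4·10.5·0.48 + 22.3·10.5·0.30] = 623.54 + 237.898 = 861.438.
With uncorrelated errors the cross-covariances are all true-score covariance, so they carry over unchanged; only the diagonal terms shrink to ρᵢσᵢ².
True-score variance = [4²·0.84 + 22.3²·0.83 + 10.5²·0.60] + 237.898 = 492.341 + 237.898 = 730.239.
Reliability = 730.239 / 861.438 = 0.848.

0.848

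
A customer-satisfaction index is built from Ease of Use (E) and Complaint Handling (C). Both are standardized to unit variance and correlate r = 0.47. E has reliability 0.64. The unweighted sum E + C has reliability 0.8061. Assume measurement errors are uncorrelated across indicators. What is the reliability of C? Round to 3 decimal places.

0.790

Var(E+C) = 2 + 2·0.47 = 2.940.
True-score variance = ρ_E + ρ_C + 2·0.47, so 0.8061 = (0.64 + ρ_C + 0.94) / 2.940.
ρ_C = 0.8061·2.940 − 0.64 − 0.94 = 0.790.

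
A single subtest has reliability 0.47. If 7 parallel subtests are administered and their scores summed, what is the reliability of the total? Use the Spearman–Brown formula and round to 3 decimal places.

ρ_k = kρ / (1 + (k−1)ρ) = 7·0.47 / (1 + 6·0.47) = 3.290 / 3.820 = 0.861.

0.861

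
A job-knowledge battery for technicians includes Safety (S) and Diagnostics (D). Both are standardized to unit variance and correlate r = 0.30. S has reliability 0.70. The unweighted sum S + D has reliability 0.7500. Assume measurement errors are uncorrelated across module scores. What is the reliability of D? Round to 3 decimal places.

0.650

Var(S+D) = 2 + 2·0.30 = 2.600.
True-score variance = ρ_S + ρ_D + 2·0.30, so 0.7500 = (0.70 + ρ_D + 0.60) / 2.600.
ρ_D = 0.7500·2.600 − 0.70 − 0.60 = 0.650.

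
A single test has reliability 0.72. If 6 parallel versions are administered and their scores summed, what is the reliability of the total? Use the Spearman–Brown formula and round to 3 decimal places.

0.939

ρ_k = kρ / (1 + (k−1)ρ) = 6·0.72 / (1 + 5·0.72) = 4.320 / 4.600 = 0.939.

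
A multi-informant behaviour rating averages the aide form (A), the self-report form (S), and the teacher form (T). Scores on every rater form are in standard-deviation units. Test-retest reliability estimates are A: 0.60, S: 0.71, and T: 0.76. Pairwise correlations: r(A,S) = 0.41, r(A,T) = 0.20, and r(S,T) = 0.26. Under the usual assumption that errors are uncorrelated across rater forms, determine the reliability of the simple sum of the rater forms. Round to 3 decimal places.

Var(A+S+T) = 3 + 2·[0.41 + 0.20 + 0.26] = 3 + 1.74 = 4.74.
Under uncorrelated errors the observed covariances equal the true-score covariances, so only the own-variance terms attenuate.
True-score variance = [0.60 + 0.71 + 0.76] + 1.74 = 2.07 + 1.74 = 3.81.
Reliability = 3.81 / 4.74 = 0.804.

0.804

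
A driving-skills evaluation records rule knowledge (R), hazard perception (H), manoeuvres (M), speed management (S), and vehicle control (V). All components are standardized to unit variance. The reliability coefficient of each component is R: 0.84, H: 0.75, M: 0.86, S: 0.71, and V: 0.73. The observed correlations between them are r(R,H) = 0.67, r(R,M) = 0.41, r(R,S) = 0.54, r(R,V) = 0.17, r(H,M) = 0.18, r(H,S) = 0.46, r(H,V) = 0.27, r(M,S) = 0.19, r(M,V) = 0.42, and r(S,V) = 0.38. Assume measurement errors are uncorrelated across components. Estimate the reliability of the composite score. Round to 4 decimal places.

Var(R+H+M+S+V) = 5 + 2·[0.67 + 0.41 + 0.54 + 0.17 + 0.18 + 0.46 + 0.27 + 0.19 + 0.42 + 0.38] = 5 + 7.38 = 12.38.
Because errors are independent across components, Cov(Tᵢ,Tⱼ) = Cov(Xᵢ,Xⱼ); the off-diagonal part of the true-score variance is the same as above.
True-score variance = [0.84 + 0.75 + 0.86 + 0.71 + 0.73] + 7.38 = 3.89 + 7.38 = 11.27.
Reliability = 11.27 / 12.38 = 0.9103.

0.9103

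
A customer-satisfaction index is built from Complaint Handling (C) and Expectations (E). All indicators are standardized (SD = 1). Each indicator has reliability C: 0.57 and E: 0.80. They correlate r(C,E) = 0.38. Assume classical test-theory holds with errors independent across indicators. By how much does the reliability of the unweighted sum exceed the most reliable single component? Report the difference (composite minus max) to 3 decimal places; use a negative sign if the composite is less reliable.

-0.028

Var(sum) = 2 + 0.76 = 2.76; true-score variance = 1.37 + 0.76 = 2.13; composite reliability = 0.7717.
Max component reliability = 0.8000.
Difference = 0.7717 − 0.8000 = -0.028.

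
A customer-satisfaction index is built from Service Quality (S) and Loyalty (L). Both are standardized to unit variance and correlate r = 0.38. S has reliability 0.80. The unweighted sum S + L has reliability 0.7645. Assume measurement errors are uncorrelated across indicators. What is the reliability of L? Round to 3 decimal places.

Var(S+L) = 2 + 2·0.38 = 2.760.
True-score variance = ρ_S + ρ_L + 2·0.38, so 0.7645 = (0.80 + ρ_L + 0.76) / 2.760.
ρ_L = 0.7645·2.760 − 0.80 − 0.76 = 0.550.

0.550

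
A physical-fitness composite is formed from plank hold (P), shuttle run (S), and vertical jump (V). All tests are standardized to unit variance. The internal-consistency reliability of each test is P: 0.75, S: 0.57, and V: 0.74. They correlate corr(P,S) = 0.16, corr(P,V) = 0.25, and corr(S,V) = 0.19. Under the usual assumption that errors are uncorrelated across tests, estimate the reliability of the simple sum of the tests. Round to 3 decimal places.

0.776

Var(P+S+V) = 3 + 2·[0.16 + 0.25 + 0.19] = 3 + 1.2 = 4.2.
Under uncorrelated errors the observed covariances equal the true-score covariances, so only the own-variance terms attenuate.
True-score variance = [0.75 + 0.57 + 0.74] + 1.2 = 2.06 + 1.2 = 3.26.
Reliability = 3.26 / 4.2 = 0.776.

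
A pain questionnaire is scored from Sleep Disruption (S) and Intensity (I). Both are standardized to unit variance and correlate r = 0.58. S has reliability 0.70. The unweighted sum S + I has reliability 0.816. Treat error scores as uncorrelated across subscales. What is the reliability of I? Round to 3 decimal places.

0.719

Var(S+I) = 2 + 2·0.58 = 3.160.
True-score variance = ρ_S + ρ_I + 2·0.58, so 0.816 = (0.70 + ρ_I + 1.16) / 3.160.
ρ_I = 0.816·3.160 − 0.70 − 1.16 = 0.719.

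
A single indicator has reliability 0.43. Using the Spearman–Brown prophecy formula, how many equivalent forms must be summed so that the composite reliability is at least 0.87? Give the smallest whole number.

9

k ≥ ρ*(1−ρ₁)/(ρ₁(1−ρ*)) = 0.87·0.57 / (0.43·0.13) = 8.871.
Smallest integer k = 9.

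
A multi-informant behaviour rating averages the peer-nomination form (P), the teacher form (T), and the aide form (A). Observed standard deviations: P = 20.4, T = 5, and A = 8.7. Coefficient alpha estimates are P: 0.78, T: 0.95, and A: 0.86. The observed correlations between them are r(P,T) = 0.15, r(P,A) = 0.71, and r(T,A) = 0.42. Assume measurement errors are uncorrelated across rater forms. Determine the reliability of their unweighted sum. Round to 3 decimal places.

0.876

Var(P+T+A) = 20.4² + 5² + 8.7² + 2·[20.4·5·0.15 + 20.4·8.7·0.71 + 5·8.7·0.42] = 516.85 + 319.162 = 836.012.
With uncorrelated errors the cross-covariances are all true-score covariance, so they carry over unchanged; only the diagonal terms shrink to ρᵢσᵢ².
True-score variance = [20.4²·0.78 + 5²·0.95 + 8.7²·0.86] + 319.162 = 413.448 + 319.162 = 732.61.
Reliability = 732.61 / 836.012 = 0.876.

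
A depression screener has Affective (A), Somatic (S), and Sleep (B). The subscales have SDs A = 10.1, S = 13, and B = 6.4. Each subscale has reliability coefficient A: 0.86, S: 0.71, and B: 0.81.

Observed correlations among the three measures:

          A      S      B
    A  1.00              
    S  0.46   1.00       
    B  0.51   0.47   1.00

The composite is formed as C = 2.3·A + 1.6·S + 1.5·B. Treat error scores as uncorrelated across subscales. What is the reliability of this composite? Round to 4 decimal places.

0.8864

Var(C) = 2.3²·10.1² + 1.6²·13² + 1.5²·6.4² + 2·[3.68·10.1·13·0.46 + 3.45·10.1·6.4·0.51 + 2.4·13·6.4·0.47] = 1064.43 + 859.697 = 1924.13.
Because errors are independent across components, Cov(Tᵢ,Tⱼ) = Cov(Xᵢ,Xⱼ); the off-diagonal part of the true-score variance is the same as above.
True-score variance = [2.3²·10.1²·0.86 + 1.6²·13²·0.71 + 1.5²·6.4²·0.81] + 859.697 = 845.908 + 859.697 = 1705.6.
Reliability = 1705.6 / 1924.13 = 0.8864.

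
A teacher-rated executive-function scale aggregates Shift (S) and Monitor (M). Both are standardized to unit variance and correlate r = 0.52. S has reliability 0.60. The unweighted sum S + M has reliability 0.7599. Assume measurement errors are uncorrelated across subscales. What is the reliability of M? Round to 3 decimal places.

0.670

Var(S+M) = 2 + 2·0.52 = 3.040.
True-score variance = ρ_S + ρ_M + 2·0.52, so 0.7599 = (0.60 + ρ_M + 1.04) / 3.040.
ρ_M = 0.7599·3.040 − 0.60 − 1.04 = 0.670.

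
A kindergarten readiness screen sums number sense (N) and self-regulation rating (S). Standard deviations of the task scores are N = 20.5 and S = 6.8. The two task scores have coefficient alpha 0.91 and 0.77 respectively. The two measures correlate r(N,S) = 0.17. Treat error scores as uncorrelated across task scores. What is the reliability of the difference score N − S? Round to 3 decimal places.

Var(N−S) = 20.5² + 6.8² − 2·20.5·6.8·0.17 = 466.49 − 47.396 = 419.094.
With uncorrelated errors the cross-covariances are all true-score covariance, so they carry over unchanged; only the diagonal terms shrink to ρᵢσᵢ².
True-score variance = [20.5²·0.91 + 6.8²·0.77] − 47.396 = 418.032 − 47.396 = 370.636.
Reliability = 370.636 / 419.094 = 0.884.

0.884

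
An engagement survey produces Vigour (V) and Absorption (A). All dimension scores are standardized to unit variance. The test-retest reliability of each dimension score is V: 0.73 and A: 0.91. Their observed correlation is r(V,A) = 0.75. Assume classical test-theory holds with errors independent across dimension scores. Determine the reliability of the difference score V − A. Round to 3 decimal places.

Var(V−A) = 1 + 1 − 2·0.75 = 2 − 1.5 = 0.5.
Because errors are independent across components, Cov(Tᵢ,Tⱼ) = Cov(Xᵢ,Xⱼ); the off-diagonal part of the true-score variance is the same as above.
True-score variance = [0.73 + 0.91] − 1.5 = 1.64 − 1.5 = 0.14.
Reliability = 0.14 / 0.5 = 0.280.

0.280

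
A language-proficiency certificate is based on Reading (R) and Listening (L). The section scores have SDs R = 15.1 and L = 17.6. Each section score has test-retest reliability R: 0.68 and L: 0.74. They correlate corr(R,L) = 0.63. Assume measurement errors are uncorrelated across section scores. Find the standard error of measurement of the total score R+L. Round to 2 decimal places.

12.39

Var(total) = 537.77 + 334.858 = 872.628.
True-score variance = 384.269 + 334.858 = 719.127, so reliability = 0.8241.
Error variance = 872.628 − 719.127 = 153.501; SEM = √153.501 = 12.39.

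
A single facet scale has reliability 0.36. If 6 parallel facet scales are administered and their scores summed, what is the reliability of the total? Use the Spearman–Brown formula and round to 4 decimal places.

ρ_k = kρ / (1 + (k−1)ρ) = 6·0.36 / (1 + 5·0.36) = 2.160 / 2.800 = 0.7714.

0.7714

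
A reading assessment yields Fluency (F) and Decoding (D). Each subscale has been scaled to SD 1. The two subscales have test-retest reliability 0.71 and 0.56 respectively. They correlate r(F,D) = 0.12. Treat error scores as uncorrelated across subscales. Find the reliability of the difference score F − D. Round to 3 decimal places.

Var(F−D) = 1 + 1 − 2·0.12 = 2 − 0.24 = 1.76.
Because errors are independent across components, Cov(Tᵢ,Tⱼ) = Cov(Xᵢ,Xⱼ); the off-diagonal part of the true-score variance is the same as above.
True-score variance = [0.71 + 0.56] − 0.24 = 1.27 − 0.24 = 1.03.
Reliability = 1.03 / 1.76 = 0.585.

0.585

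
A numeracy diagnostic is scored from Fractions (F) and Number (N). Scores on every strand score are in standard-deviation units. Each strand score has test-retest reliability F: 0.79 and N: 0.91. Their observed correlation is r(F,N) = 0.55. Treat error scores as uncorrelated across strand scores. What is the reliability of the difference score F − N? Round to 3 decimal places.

Var(F−N) = 1 + 1 − 2·0.55 = 2 − 1.1 = 0.9.
Under uncorrelated errors the observed covariances equal the true-score covariances, so only the own-variance terms attenuate.
True-score variance = [0.79 + 0.91] − 1.1 = 1.7 − 1.1 = 0.6.
Reliability = 0.6 / 0.9 = 0.667.

0.667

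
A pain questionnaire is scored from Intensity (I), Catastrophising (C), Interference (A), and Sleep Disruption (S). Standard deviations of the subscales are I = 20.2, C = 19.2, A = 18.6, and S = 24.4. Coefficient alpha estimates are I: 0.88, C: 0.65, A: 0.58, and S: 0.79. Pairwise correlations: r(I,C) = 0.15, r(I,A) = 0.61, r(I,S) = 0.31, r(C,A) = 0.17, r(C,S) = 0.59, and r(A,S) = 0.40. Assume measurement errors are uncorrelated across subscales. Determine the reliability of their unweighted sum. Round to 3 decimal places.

Var(I+C+A+S) = 20.2² + 19.2² + 18.6² + 24.4² + 2·[20.2·19.2·0.15 + 20.2·18.6·0.61 + 20.2·24.4·0.31 + 19.2·18.6·0.17 + 19.2·24.4·0.59 + 18.6·24.4·0.40] = 1718 + 1917.62 = 3635.62.
Because errors are independent across components, Cov(Tᵢ,Tⱼ) = Cov(Xᵢ,Xⱼ); the off-diagonal part of the true-score variance is the same as above.
True-score variance = [20.2²·0.88 + 19.2²·0.65 + 18.6²·0.58 + 24.4²·0.79] + 1917.62 = 1269.68 + 1917.62 = 3187.3.
Reliability = 3187.3 / 3635.62 = 0.877.

0.877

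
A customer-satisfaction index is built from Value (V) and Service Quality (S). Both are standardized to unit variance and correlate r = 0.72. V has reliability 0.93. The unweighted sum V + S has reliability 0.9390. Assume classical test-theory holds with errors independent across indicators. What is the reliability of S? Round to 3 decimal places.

0.860

Var(V+S) = 2 + 2·0.72 = 3.440.
True-score variance = ρ_V + ρ_S + 2·0.72, so 0.9390 = (0.93 + ρ_S + 1.44) / 3.440.
ρ_S = 0.9390·3.440 − 0.93 − 1.44 = 0.860.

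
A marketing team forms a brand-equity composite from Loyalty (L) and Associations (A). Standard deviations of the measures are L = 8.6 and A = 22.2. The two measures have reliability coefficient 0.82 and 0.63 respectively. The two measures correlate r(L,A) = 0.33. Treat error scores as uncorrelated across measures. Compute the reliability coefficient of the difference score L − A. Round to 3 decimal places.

0.556

Var(L−A) = 8.6² + 22.2² − 2·8.6·22.2·0.33 = 566.8 − 126.007 = 440.793.
With uncorrelated errors the cross-covariances are all true-score covariance, so they carry over unchanged; only the diagonal terms shrink to ρᵢσᵢ².
True-score variance = [8.6²·0.82 + 22.2²·0.63] − 126.007 = 371.136 − 126.007 = 245.129.
Reliability = 245.129 / 440.793 = 0.556.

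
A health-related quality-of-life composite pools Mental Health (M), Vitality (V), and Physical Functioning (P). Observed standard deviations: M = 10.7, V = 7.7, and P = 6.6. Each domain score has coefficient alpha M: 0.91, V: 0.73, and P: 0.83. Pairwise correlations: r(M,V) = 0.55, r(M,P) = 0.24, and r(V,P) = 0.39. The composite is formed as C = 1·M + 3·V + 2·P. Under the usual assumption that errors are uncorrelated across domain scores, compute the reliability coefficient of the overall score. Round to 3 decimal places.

0.869

Var(C) = 10.7² + 3²·7.7² + 2²·6.6² + 2·[3·10.7·7.7·0.55 + 2·10.7·6.6·0.24 + 6·7.7·6.6·0.39] = 822.34 + 577.52 = 1399.86.
Under uncorrelated errors the observed covariances equal the true-score covariances, so only the own-variance terms attenuate.
True-score variance = [10.7²·0.91 + 3²·7.7²·0.73 + 2²·6.6²·0.83] + 577.52 = 638.34 + 577.52 = 1215.86.
Reliability = 1215.86 / 1399.86 = 0.869.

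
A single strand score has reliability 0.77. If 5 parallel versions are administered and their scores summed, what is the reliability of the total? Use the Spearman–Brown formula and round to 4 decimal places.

0.9436

ρ_k = kρ / (1 + (k−1)ρ) = 5·0.77 / (1 + 4·0.77) = 3.850 / 4.080 = 0.9436.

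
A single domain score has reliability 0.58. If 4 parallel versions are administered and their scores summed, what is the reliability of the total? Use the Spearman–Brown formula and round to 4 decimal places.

ρ_k = kρ / (1 + (k−1)ρ) = 4·0.58 / (1 + 3·0.58) = 2.320 / 2.740 = 0.8467.

0.8467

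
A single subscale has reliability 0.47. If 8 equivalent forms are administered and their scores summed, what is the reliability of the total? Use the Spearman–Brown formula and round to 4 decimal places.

0.8765

ρ_k = kρ / (1 + (k−1)ρ) = 8·0.47 / (1 + 7·0.47) = 3.760 / 4.290 = 0.8765.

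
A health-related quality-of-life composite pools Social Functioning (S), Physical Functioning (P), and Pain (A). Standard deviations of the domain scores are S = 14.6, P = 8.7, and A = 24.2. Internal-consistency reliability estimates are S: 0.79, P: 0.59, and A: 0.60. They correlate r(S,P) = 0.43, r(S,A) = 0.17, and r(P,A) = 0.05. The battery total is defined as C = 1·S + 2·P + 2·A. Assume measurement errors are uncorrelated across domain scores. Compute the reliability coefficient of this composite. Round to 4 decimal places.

0.6749

Var(C) = 14.6² + 2²·8.7² + 2²·24.2² + 2·[2·14.6·8.7·0.43 + 2·14.6·24.2·0.17 + 4·8.7·24.2·0.05] = 2858.48 + 542.948 = 3401.43.
Under uncorrelated errors the observed covariances equal the true-score covariances, so only the own-variance terms attenuate.
True-score variance = [14.6²·0.79 + 2²·8.7²·0.59 + 2²·24.2²·0.60] + 542.948 = 1752.56 + 542.948 = 2295.51.
Reliability = 2295.51 / 3401.43 = 0.6749.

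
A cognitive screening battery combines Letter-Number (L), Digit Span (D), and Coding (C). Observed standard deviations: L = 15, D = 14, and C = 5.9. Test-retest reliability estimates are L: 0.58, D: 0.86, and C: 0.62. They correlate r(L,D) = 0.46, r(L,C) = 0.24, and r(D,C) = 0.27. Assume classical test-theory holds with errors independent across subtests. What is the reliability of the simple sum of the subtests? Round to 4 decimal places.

0.8164

Var(L+D+C) = 15² + 14² + 5.9² + 2·[15·14·0.46 + 15·5.9·0.24 + 14·5.9·0.27] = 455.81 + 280.284 = 736.094.
Under uncorrelated errors the observed covariances equal the true-score covariances, so only the own-variance terms attenuate.
True-score variance = [15²·0.58 + 14²·0.86 + 5.9²·0.62] + 280.284 = 320.642 + 280.284 = 600.926.
Reliability = 600.926 / 736.094 = 0.8164.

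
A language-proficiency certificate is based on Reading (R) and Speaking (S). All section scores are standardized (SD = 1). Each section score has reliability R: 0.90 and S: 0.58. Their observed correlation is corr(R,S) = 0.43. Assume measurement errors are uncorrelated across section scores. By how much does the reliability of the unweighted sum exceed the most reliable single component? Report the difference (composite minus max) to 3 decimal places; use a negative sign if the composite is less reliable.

Var(sum) = 2 + 0.86 = 2.86; true-score variance = 1.48 + 0.86 = 2.34; composite reliability = 0.8182.
Max component reliability = 0.9000.
Difference = 0.8182 − 0.9000 = -0.082.

-0.082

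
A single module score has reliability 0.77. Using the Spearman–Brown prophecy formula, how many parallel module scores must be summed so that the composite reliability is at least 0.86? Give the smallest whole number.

k ≥ ρ*(1−ρ₁)/(ρ₁(1−ρ*)) = 0.86·0.23 / (0.77·0.14) = 1.835.
Smallest integer k = 2.

2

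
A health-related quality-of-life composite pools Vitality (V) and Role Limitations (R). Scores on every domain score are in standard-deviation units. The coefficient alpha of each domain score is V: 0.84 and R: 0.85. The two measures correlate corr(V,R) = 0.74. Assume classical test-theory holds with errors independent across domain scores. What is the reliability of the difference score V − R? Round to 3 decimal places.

Var(V−R) = 1 + 1 − 2·0.74 = 2 − 1.48 = 0.52.
With uncorrelated errors the cross-covariances are all true-score covariance, so they carry over unchanged; only the diagonal terms shrink to ρᵢσᵢ².
True-score variance = [0.84 + 0.85] − 1.48 = 1.69 − 1.48 = 0.21.
Reliability = 0.21 / 0.52 = 0.404.

0.404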